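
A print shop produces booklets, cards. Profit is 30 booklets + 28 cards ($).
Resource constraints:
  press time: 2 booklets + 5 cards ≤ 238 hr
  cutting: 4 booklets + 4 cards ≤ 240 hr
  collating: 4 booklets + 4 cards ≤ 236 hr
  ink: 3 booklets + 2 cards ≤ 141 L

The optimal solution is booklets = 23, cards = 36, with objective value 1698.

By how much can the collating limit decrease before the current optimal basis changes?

Binding constraints: collating, ink. The basis is B = [[4,4],[3,2]] with det -4.
Per unit decrease in collating, x* moves by d = (0.5, -0.75).
The basis stays optimal until cards reaches 0; allowable decrease = 48 hr.

48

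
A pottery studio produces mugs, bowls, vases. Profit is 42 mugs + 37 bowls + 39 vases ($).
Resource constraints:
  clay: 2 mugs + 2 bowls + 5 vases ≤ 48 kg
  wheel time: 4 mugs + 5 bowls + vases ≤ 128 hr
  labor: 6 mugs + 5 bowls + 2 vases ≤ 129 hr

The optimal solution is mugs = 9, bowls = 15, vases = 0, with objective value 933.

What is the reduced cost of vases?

-1

At the optimum: clay uses 48 of 48 (binding); wheel time uses 111 of 128 (slack = 17); labor uses 129 of 129 (binding).
Since wheel time is not tight, its dual is 0.
From A_Bᵀ y = c: 2·y_clay + 6·y_labor = 42; 2·y_clay + 5·y_labor = 37.
This yields shadow prices y_clay = 6, y_labor = 5.
Reduced cost of vases: c₃ − yᵀa₃ = 39 − (6·5 + 5·2) = 39 − 40 = -1.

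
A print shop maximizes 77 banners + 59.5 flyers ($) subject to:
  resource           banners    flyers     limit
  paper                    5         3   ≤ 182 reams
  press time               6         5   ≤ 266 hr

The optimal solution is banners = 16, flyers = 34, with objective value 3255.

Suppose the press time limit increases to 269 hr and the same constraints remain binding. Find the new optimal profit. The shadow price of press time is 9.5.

Δb = 3, so new z* = 3255 + (9.5)·(3) = 3255 + 28.5 = 3283.5.

3283.5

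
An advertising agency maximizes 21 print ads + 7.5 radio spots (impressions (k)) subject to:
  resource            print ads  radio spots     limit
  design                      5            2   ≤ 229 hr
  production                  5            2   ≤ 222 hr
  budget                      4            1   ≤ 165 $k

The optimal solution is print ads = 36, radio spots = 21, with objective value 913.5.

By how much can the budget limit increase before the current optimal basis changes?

12.6

Binding constraints: production, budget. The basis is B = [[5,2],[4,1]] with det -3.
Per unit increase in budget, x* moves by d = (0.6667, -1.6667).
The basis stays optimal until radio spots reaches 0; allowable increase = 12.6 $k.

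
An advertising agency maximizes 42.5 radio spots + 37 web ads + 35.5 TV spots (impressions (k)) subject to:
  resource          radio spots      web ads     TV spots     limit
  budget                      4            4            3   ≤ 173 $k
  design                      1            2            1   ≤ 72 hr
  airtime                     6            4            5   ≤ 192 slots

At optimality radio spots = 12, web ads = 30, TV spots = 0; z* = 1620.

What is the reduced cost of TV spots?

At the optimum: budget uses 168 of 173 (slack = 5); design uses 72 of 72 (binding); airtime uses 192 of 192 (binding).
Slack constraints have shadow price 0 (complementary slackness).
The binding rows give the dual system: 1·y_design + 6·y_airtime = 42.5 and 2·y_design + 4·y_airtime = 37.
This yields shadow prices y_design = 6.5, y_airtime = 6.
Reduced cost of TV spots: c₃ − yᵀa₃ = 35.5 − (6.5·1 + 6·5) = 35.5 − 36.5 = -1.

-1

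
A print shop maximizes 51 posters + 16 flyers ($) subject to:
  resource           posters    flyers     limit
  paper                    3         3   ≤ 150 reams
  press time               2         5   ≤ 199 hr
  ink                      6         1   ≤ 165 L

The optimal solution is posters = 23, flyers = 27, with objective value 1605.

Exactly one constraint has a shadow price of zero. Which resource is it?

paper: 150/150 (binding)
press time: 181/199 (slack 18)
ink: 165/165 (binding)
By complementary slackness, a constraint with positive slack has shadow price 0 → press time.

press time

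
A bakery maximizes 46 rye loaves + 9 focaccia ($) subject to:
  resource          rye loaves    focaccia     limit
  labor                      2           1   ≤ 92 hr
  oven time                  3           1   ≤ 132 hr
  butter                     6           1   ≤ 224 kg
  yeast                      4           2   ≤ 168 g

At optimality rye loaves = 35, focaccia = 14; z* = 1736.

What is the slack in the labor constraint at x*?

labor used = 2·35 + 1·14 = 84; slack = 92 − 84 = 8.

8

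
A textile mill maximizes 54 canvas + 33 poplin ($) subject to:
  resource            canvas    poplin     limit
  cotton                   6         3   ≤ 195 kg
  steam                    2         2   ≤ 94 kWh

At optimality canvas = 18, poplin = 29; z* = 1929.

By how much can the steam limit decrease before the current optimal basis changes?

Binding constraints: cotton, steam. The basis is B = [[6,3],[2,2]] with det 6.
Per unit decrease in steam, x* moves by d = (0.5, -1).
The basis stays optimal until poplin reaches 0; allowable decrease = 29 kWh.

29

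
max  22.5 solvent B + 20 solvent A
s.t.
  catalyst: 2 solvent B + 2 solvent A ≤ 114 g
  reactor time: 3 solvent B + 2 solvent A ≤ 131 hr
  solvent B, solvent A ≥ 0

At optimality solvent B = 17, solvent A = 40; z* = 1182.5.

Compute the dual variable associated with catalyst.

At the optimum: catalyst uses 114 of 114 (binding); reactor time uses 131 of 131 (binding).
From A_Bᵀ y = c: 2·y_catalyst + 3·y_reactor time = 22.5; 2·y_catalyst + 2·y_reactor time = 20.
→ y_catalyst = 7.5 and y_reactor time = 2.5.
Shadow price of catalyst = 7.5.

7.5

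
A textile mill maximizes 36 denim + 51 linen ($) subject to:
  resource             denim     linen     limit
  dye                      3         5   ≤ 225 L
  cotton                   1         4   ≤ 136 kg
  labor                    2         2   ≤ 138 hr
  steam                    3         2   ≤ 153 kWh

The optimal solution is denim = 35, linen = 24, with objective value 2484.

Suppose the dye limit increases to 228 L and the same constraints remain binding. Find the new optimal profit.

Binding: dye and steam. Non-binding: cotton (5 unused), labor (20 unused).
By complementary slackness, y = 0 for the non-binding constraints.
The binding rows give the dual system: 3·y_dye + 3·y_steam = 36 and 5·y_dye + 2·y_steam = 51.
This yields shadow prices y_dye = 9, y_steam = 3.
Δz = y_dye·Δb = 9 × (3) = 27, so new z* = 2484 + 27 = 2511.

2511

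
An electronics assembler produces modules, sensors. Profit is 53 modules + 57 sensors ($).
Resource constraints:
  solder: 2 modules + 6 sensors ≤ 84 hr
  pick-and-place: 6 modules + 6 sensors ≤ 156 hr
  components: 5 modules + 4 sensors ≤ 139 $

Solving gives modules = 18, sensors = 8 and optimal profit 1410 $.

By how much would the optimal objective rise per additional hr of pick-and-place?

8.5

Binding: solder and pick-and-place. Non-binding: components (17 unused).
Slack constraints have shadow price 0 (complementary slackness).
From A_Bᵀ y = c: 2·y_solder + 6·y_pick-and-place = 53; 6·y_solder + 6·y_pick-and-place = 57.
→ y_solder = 1 and y_pick-and-place = 8.5.
Shadow price of pick-and-place = 8.5.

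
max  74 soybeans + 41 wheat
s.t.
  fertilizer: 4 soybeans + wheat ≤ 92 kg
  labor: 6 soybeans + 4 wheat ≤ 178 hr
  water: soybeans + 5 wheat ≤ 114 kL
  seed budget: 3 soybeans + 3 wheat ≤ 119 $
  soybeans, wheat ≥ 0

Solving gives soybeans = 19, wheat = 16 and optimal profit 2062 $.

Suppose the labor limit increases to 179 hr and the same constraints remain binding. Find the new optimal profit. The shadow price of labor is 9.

Δb = 1, so new z* = 2062 + (9)·(1) = 2062 + 9 = 2071.

2071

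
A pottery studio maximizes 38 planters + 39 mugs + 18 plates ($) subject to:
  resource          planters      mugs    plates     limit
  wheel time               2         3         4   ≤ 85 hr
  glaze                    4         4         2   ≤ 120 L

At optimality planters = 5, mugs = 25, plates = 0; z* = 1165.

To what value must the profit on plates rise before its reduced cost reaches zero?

22

At the optimum: wheel time uses 85 of 85 (binding); glaze uses 120 of 120 (binding).
Dual feasibility on the basic columns requires 2·y_wheel time + 4·y_glaze = 38, 3·y_wheel time + 4·y_glaze = 39.
→ y_wheel time = 1 and y_glaze = 9.
plates enters the basis when its profit ≥ yᵀa₃ = 1·4 + 9·2 = 22.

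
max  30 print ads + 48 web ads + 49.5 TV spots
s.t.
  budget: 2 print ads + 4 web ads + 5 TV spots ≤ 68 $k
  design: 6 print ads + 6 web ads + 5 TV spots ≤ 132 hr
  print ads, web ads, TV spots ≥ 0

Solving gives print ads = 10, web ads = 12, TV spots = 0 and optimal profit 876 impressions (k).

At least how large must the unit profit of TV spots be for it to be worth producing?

Both budget and design are binding at x*.
The binding rows give the dual system: 2·y_budget + 6·y_design = 30 and 4·y_budget + 6·y_design = 48.
This yields shadow prices y_budget = 9, y_design = 2.
TV spots enters the basis when its profit ≥ yᵀa₃ = 9·5 + 2·5 = 55.

55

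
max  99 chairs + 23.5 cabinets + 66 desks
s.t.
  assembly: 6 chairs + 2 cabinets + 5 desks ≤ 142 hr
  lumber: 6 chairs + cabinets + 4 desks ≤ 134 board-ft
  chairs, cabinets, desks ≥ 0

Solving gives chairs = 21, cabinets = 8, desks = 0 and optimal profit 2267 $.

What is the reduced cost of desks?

-7

Check each constraint at x*: assembly 142/142 (tight); lumber 134/134 (tight).
The binding rows give the dual system: 6·y_assembly + 6·y_lumber = 99 and 2·y_assembly + 1·y_lumber = 23.5.
Solving: y_assembly = 7, y_lumber = 9.5.
Reduced cost of desks: c₃ − yᵀa₃ = 66 − (7·5 + 9.5·4) = 66 − 73 = -7.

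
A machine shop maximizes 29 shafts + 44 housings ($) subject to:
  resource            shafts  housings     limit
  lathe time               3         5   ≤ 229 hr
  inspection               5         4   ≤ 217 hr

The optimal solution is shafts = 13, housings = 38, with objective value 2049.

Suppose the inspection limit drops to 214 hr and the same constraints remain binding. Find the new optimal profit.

Check each constraint at x*: lathe time 229/229 (tight); inspection 217/217 (tight).
Dual feasibility on the basic columns requires 3·y_lathe time + 5·y_inspection = 29, 5·y_lathe time + 4·y_inspection = 44.
This yields shadow prices y_lathe time = 8, y_inspection = 1.
Δz = y_inspection·Δb = 1 × (-3) = -3, so new z* = 2049 − 3 = 2046.

2046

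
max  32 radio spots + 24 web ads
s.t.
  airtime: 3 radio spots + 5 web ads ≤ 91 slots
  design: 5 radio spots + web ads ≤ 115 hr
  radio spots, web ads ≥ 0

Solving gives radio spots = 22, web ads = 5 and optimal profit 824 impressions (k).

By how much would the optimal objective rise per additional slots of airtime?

Both airtime and design are binding at x*.
The binding rows give the dual system: 3·y_airtime + 5·y_design = 32 and 5·y_airtime + 1·y_design = 24.
This yields shadow prices y_airtime = 4, y_design = 4.
Shadow price of airtime = 4.

4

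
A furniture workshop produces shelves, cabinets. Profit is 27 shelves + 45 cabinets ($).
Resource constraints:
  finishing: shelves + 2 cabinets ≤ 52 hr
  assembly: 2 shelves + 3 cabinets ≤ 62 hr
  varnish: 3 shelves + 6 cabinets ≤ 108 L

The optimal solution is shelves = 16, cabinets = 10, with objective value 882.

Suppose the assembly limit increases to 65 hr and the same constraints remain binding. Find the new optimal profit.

909

Check each constraint at x*: finishing 36/52 (slack 16); assembly 62/62 (tight); varnish 108/108 (tight).
By complementary slackness, y = 0 for the non-binding constraint.
From A_Bᵀ y = c: 2·y_assembly + 3·y_varnish = 27; 3·y_assembly + 6·y_varnish = 45.
This yields shadow prices y_assembly = 9, y_varnish = 3.
Δz = y_assembly·Δb = 9 × (3) = 27, so new z* = 882 + 27 = 909.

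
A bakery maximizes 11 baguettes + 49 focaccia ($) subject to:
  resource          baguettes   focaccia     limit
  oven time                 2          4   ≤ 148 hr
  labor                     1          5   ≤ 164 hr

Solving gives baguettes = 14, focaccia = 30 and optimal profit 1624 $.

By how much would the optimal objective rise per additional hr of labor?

9

Both oven time and labor are binding at x*.
The binding rows give the dual system: 2·y_oven time + 1·y_labor = 11 and 4·y_oven time + 5·y_labor = 49.
Solving: y_oven time = 1, y_labor = 9.
Shadow price of labor = 9.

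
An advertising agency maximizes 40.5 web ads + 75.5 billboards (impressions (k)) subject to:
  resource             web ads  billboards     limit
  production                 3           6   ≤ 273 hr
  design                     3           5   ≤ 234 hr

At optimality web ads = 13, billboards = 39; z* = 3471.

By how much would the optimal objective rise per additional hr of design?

5.5

Check each constraint at x*: production 273/273 (tight); design 234/234 (tight).
From A_Bᵀ y = c: 3·y_production + 3·y_design = 40.5; 6·y_production + 5·y_design = 75.5.
Solving: y_production = 8, y_design = 5.5.
Shadow price of design = 5.5.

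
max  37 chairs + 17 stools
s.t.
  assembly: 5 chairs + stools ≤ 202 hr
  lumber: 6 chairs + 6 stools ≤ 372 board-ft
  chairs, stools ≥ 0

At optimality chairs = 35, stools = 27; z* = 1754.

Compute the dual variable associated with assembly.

5

Check each constraint at x*: assembly 202/202 (tight); lumber 372/372 (tight).
Dual feasibility on the basic columns requires 5·y_assembly + 6·y_lumber = 37, 1·y_assembly + 6·y_lumber = 17.
This yields shadow prices y_assembly = 5, y_lumber = 2.
Shadow price of assembly = 5.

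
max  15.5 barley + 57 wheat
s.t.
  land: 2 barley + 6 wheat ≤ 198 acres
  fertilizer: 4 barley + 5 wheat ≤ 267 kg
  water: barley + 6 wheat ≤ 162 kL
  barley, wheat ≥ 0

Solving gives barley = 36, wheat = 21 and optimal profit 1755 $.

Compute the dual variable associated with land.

Check each constraint at x*: land 198/198 (tight); fertilizer 249/267 (slack 18); water 162/162 (tight).
Since fertilizer is not tight, its dual is 0.
From A_Bᵀ y = c: 2·y_land + 1·y_water = 15.5; 6·y_land + 6·y_water = 57.
→ y_land = 6 and y_water = 3.5.
Shadow price of land = 6.

6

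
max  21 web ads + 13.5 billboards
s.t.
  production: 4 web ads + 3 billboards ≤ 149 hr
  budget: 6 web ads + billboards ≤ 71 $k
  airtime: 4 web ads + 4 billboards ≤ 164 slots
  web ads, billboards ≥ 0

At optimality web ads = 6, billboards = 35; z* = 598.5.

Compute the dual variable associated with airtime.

3

At the optimum: production uses 129 of 149 (slack = 20); budget uses 71 of 71 (binding); airtime uses 164 of 164 (binding).
By complementary slackness, y = 0 for the non-binding constraint.
The binding rows give the dual system: 6·y_budget + 4·y_airtime = 21 and 1·y_budget + 4·y_airtime = 13.5.
Solving: y_budget = 1.5, y_airtime = 3.
Shadow price of airtime = 3.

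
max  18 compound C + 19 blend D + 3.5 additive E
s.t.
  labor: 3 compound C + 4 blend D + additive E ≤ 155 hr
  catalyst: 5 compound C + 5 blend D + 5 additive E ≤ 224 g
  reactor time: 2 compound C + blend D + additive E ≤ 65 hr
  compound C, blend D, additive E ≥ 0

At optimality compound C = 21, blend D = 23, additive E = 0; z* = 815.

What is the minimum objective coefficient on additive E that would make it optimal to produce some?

7

Check each constraint at x*: labor 155/155 (tight); catalyst 220/224 (slack 4); reactor time 65/65 (tight).
By complementary slackness, y = 0 for the non-binding constraint.
The binding rows give the dual system: 3·y_labor + 2·y_reactor time = 18 and 4·y_labor + 1·y_reactor time = 19.
Solving: y_labor = 4, y_reactor time = 3.
additive E enters the basis when its profit ≥ yᵀa₃ = 4·1 + 3·1 = 7.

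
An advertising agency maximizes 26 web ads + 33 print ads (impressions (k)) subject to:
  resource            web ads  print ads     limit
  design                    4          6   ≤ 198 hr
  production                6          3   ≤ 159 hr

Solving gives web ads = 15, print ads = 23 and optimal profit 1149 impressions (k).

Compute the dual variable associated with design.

At the optimum: design uses 198 of 198 (binding); production uses 159 of 159 (binding).
Dual feasibility on the basic columns requires 4·y_design + 6·y_production = 26, 6·y_design + 3·y_production = 33.
→ y_design = 5 and y_production = 1.
Shadow price of design = 5.

5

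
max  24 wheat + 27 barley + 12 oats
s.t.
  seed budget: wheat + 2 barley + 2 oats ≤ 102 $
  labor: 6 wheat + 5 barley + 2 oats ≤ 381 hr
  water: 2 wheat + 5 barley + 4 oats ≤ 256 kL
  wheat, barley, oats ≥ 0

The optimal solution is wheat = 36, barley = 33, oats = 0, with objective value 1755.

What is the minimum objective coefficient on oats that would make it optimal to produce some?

18

Check each constraint at x*: seed budget 102/102 (tight); labor 381/381 (tight); water 237/256 (slack 19).
Since water is not tight, its dual is 0.
Dual feasibility on the basic columns requires 1·y_seed budget + 6·y_labor = 24, 2·y_seed budget + 5·y_labor = 27.
→ y_seed budget = 6 and y_labor = 3.
oats enters the basis when its profit ≥ yᵀa₃ = 6·2 + 3·2 = 18.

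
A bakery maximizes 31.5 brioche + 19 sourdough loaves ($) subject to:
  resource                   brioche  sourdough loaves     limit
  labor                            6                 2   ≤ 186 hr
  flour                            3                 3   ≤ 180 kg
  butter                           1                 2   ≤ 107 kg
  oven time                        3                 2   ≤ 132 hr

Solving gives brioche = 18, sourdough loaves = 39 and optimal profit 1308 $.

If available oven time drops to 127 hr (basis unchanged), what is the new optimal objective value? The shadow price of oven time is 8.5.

Δb = -5, so new z* = 1308 + (8.5)·(-5) = 1308 − 42.5 = 1265.5.

1265.5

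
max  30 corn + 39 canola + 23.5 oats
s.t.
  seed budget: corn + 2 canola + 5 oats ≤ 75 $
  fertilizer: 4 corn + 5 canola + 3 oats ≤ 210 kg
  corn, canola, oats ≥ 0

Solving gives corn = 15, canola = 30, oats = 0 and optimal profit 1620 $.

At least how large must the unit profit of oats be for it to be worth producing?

31

At the optimum: seed budget uses 75 of 75 (binding); fertilizer uses 210 of 210 (binding).
Dual feasibility on the basic columns requires 1·y_seed budget + 4·y_fertilizer = 30, 2·y_seed budget + 5·y_fertilizer = 39.
→ y_seed budget = 2 and y_fertilizer = 7.
oats enters the basis when its profit ≥ yᵀa₃ = 2·5 + 7·3 = 31.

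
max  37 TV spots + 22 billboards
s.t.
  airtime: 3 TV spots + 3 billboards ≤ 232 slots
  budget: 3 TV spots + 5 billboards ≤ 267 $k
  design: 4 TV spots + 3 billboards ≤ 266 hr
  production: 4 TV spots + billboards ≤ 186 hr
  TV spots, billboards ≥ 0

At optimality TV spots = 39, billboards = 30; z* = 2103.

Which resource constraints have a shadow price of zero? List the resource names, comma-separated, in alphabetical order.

airtime: 207/232 (slack 25)
budget: 267/267 (binding)
design: 246/266 (slack 20)
production: 186/186 (binding)
By complementary slackness, a constraint with positive slack has shadow price 0 → airtime, design.

airtime, design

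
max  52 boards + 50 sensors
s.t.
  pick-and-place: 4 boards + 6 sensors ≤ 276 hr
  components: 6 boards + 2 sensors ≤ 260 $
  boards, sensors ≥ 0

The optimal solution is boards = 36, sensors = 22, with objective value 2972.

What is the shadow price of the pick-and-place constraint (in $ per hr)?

At the optimum: pick-and-place uses 276 of 276 (binding); components uses 260 of 260 (binding).
Dual feasibility on the basic columns requires 4·y_pick-and-place + 6·y_components = 52, 6·y_pick-and-place + 2·y_components = 50.
This yields shadow prices y_pick-and-place = 7, y_components = 4.
Shadow price of pick-and-place = 7.

7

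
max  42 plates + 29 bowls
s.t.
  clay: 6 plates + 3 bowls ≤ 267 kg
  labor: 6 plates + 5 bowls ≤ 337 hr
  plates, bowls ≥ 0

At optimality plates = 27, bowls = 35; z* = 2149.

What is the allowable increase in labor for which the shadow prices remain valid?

Binding constraints: clay, labor. The basis is B = [[6,3],[6,5]] with det 12.
Per unit increase in labor, x* moves by d = (-0.25, 0.5).
The basis stays optimal until plates reaches 0; allowable increase = 108 hr.

108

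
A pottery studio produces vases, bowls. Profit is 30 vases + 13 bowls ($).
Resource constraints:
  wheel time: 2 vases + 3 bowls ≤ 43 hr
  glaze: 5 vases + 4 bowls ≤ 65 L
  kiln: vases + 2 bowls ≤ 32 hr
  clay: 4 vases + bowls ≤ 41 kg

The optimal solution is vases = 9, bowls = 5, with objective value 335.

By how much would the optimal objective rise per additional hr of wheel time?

0

Check each constraint at x*: wheel time 33/43 (slack 10); glaze 65/65 (tight); kiln 19/32 (slack 13); clay 41/41 (tight).
Since wheel time, kiln are not tight, their duals are 0.
Dual feasibility on the basic columns requires 5·y_glaze + 4·y_clay = 30, 4·y_glaze + 1·y_clay = 13.
Solving: y_glaze = 2, y_clay = 5.
Shadow price of wheel time = 0.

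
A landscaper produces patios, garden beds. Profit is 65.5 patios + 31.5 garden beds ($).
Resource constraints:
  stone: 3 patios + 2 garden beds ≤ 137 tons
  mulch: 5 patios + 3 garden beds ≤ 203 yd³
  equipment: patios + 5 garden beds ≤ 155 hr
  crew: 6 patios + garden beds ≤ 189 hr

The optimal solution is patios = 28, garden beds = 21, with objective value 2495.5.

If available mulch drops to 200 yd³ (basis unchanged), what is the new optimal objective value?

Check each constraint at x*: stone 126/137 (slack 11); mulch 203/203 (tight); equipment 133/155 (slack 22); crew 189/189 (tight).
Since stone, equipment are not tight, their duals are 0.
From A_Bᵀ y = c: 5·y_mulch + 6·y_crew = 65.5; 3·y_mulch + 1·y_crew = 31.5.
Solving: y_mulch = 9.5, y_crew = 3.
Δz = y_mulch·Δb = 9.5 × (-3) = -28.5, so new z* = 2495.5 − 28.5 = 2467.

2467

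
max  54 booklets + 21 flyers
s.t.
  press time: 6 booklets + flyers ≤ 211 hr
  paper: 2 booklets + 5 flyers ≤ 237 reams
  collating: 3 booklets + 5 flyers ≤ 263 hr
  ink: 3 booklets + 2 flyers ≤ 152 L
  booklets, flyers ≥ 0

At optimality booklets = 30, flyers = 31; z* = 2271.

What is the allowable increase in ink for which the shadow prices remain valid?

6

Binding constraints: press time, ink. The basis is B = [[6,1],[3,2]] with det 9.
Per unit increase in ink, x* moves by d = (-0.1111, 0.6667).
The basis stays optimal until collating becomes binding; allowable increase = 6 L.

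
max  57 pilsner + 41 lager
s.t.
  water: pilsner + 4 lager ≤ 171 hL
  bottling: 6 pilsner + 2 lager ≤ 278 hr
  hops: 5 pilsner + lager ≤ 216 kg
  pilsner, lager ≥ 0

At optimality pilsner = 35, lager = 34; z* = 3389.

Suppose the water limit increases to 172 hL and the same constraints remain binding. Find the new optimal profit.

Check each constraint at x*: water 171/171 (tight); bottling 278/278 (tight); hops 209/216 (slack 7).
Slack constraints have shadow price 0 (complementary slackness).
Dual feasibility on the basic columns requires 1·y_water + 6·y_bottling = 57, 4·y_water + 2·y_bottling = 41.
→ y_water = 6 and y_bottling = 8.5.
Δz = y_water·Δb = 6 × (1) = 6, so new z* = 3389 + 6 = 3395.

3395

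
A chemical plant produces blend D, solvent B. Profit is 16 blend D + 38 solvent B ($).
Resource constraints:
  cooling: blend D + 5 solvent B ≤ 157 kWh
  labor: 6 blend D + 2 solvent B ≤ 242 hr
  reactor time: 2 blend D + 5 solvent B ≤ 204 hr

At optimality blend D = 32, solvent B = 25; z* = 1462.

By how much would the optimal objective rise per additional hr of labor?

1.5

Check each constraint at x*: cooling 157/157 (tight); labor 242/242 (tight); reactor time 189/204 (slack 15).
Since reactor time is not tight, its dual is 0.
From A_Bᵀ y = c: 1·y_cooling + 6·y_labor = 16; 5·y_cooling + 2·y_labor = 38.
Solving: y_cooling = 7, y_labor = 1.5.
Shadow price of labor = 1.5.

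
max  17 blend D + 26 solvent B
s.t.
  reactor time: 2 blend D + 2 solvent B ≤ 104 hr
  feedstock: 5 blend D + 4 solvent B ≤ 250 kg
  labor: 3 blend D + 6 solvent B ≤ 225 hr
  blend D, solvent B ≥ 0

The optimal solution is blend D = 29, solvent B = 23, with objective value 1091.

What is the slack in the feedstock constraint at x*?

feedstock used = 5·29 + 4·23 = 237; slack = 250 − 237 = 13.

13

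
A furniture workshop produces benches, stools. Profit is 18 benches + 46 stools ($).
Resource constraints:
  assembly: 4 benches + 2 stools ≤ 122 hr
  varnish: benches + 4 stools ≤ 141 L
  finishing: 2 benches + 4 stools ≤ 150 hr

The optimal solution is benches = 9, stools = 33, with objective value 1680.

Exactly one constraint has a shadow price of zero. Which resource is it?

assembly: 102/122 (slack 20)
varnish: 141/141 (binding)
finishing: 150/150 (binding)
By complementary slackness, a constraint with positive slack has shadow price 0 → assembly.

assembly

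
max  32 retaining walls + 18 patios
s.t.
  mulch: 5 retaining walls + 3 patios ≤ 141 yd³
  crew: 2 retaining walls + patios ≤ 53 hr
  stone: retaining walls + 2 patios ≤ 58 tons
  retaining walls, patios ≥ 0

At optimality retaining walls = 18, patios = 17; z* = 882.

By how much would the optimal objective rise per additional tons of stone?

Check each constraint at x*: mulch 141/141 (tight); crew 53/53 (tight); stone 52/58 (slack 6).
By complementary slackness, y = 0 for the non-binding constraint.
From A_Bᵀ y = c: 5·y_mulch + 2·y_crew = 32; 3·y_mulch + 1·y_crew = 18.
This yields shadow prices y_mulch = 4, y_crew = 6.
Shadow price of stone = 0.

0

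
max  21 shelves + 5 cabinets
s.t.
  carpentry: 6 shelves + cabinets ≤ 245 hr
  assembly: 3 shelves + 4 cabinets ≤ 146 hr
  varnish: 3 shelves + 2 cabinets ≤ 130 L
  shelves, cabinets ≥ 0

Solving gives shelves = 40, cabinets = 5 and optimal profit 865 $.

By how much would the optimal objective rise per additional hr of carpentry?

At the optimum: carpentry uses 245 of 245 (binding); assembly uses 140 of 146 (slack = 6); varnish uses 130 of 130 (binding).
By complementary slackness, y = 0 for the non-binding constraint.
From A_Bᵀ y = c: 6·y_carpentry + 3·y_varnish = 21; 1·y_carpentry + 2·y_varnish = 5.
This yields shadow prices y_carpentry = 3, y_varnish = 1.
Shadow price of carpentry = 3.

3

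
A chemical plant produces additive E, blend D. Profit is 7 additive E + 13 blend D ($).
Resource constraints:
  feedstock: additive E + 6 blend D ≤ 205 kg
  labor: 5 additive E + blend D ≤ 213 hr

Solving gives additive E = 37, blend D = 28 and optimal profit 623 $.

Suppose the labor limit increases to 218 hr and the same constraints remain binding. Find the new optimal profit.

Check each constraint at x*: feedstock 205/205 (tight); labor 213/213 (tight).
Dual feasibility on the basic columns requires 1·y_feedstock + 5·y_labor = 7, 6·y_feedstock + 1·y_labor = 13.
This yields shadow prices y_feedstock = 2, y_labor = 1.
Δz = y_labor·Δb = 1 × (5) = 5, so new z* = 623 + 5 = 628.

628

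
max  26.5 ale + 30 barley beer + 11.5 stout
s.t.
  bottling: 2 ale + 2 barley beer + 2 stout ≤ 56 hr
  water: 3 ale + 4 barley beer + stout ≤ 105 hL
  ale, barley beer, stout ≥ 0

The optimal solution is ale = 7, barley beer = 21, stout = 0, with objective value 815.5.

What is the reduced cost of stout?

-8

At the optimum: bottling uses 56 of 56 (binding); water uses 105 of 105 (binding).
From A_Bᵀ y = c: 2·y_bottling + 3·y_water = 26.5; 2·y_bottling + 4·y_water = 30.
Solving: y_bottling = 8, y_water = 3.5.
Reduced cost of stout: c₃ − yᵀa₃ = 11.5 − (8·2 + 3.5·1) = 11.5 − 19.5 = -8.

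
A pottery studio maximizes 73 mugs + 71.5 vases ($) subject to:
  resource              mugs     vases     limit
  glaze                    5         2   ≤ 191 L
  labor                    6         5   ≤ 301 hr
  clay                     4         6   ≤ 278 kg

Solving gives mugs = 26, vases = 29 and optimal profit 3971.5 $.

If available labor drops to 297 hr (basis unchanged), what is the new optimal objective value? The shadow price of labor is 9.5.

3933.5

Δb = -4, so new z* = 3971.5 + (9.5)·(-4) = 3971.5 − 38 = 3933.5.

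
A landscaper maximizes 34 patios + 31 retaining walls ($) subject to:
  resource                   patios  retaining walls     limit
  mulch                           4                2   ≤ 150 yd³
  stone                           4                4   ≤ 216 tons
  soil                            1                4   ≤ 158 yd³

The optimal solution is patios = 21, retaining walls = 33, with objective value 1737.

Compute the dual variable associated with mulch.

Binding: mulch and stone. Non-binding: soil (5 unused).
Slack constraints have shadow price 0 (complementary slackness).
From A_Bᵀ y = c: 4·y_mulch + 4·y_stone = 34; 2·y_mulch + 4·y_stone = 31.
Solving: y_mulch = 1.5, y_stone = 7.
Shadow price of mulch = 1.5.

1.5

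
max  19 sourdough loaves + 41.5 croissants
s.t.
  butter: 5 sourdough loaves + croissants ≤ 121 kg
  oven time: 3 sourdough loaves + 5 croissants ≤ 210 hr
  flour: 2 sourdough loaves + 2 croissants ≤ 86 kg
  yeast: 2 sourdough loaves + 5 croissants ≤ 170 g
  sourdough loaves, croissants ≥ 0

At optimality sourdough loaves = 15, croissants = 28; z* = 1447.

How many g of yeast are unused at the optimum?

yeast used = 2·15 + 5·28 = 170; slack = 170 − 170 = 0.

0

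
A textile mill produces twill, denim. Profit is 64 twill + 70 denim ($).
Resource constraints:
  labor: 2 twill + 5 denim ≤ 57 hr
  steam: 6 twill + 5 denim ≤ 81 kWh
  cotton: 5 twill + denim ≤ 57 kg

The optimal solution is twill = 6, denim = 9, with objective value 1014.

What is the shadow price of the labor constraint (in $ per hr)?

5

At the optimum: labor uses 57 of 57 (binding); steam uses 81 of 81 (binding); cotton uses 39 of 57 (slack = 18).
By complementary slackness, y = 0 for the non-binding constraint.
Dual feasibility on the basic columns requires 2·y_labor + 6·y_steam = 64, 5·y_labor + 5·y_steam = 70.
This yields shadow prices y_labor = 5, y_steam = 9.
Shadow price of labor = 5.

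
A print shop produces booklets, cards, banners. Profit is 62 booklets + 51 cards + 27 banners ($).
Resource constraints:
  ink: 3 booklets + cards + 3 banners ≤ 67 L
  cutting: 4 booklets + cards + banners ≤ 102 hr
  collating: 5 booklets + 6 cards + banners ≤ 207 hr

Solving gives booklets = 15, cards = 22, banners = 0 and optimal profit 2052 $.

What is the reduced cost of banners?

-7

At the optimum: ink uses 67 of 67 (binding); cutting uses 82 of 102 (slack = 20); collating uses 207 of 207 (binding).
Slack constraints have shadow price 0 (complementary slackness).
Dual feasibility on the basic columns requires 3·y_ink + 5·y_collating = 62, 1·y_ink + 6·y_collating = 51.
This yields shadow prices y_ink = 9, y_collating = 7.
Reduced cost of banners: c₃ − yᵀa₃ = 27 − (9·3 + 7·1) = 27 − 34 = -7.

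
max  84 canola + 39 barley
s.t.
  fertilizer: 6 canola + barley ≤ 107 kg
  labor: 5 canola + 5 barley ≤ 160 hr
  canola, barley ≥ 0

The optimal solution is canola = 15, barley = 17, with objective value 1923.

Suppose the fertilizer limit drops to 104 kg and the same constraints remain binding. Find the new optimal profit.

Check each constraint at x*: fertilizer 107/107 (tight); labor 160/160 (tight).
Dual feasibility on the basic columns requires 6·y_fertilizer + 5·y_labor = 84, 1·y_fertilizer + 5·y_labor = 39.
Solving: y_fertilizer = 9, y_labor = 6.
Δz = y_fertilizer·Δb = 9 × (-3) = -27, so new z* = 1923 − 27 = 1896.

1896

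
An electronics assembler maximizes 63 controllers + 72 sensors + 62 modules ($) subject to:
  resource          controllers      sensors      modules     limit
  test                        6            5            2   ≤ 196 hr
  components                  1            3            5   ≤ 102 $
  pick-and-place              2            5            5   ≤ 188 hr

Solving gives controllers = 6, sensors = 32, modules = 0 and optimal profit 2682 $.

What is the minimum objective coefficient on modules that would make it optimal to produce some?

63

Check each constraint at x*: test 196/196 (tight); components 102/102 (tight); pick-and-place 172/188 (slack 16).
By complementary slackness, y = 0 for the non-binding constraint.
The binding rows give the dual system: 6·y_test + 1·y_components = 63 and 5·y_test + 3·y_components = 72.
→ y_test = 9 and y_components = 9.
modules enters the basis when its profit ≥ yᵀa₃ = 9·2 + 9·5 = 63.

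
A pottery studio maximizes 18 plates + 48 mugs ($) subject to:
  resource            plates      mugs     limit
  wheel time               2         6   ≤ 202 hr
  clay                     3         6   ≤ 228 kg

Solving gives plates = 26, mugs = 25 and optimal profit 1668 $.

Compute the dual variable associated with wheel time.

Both wheel time and clay are binding at x*.
The binding rows give the dual system: 2·y_wheel time + 3·y_clay = 18 and 6·y_wheel time + 6·y_clay = 48.
→ y_wheel time = 6 and y_clay = 2.
Shadow price of wheel time = 6.

6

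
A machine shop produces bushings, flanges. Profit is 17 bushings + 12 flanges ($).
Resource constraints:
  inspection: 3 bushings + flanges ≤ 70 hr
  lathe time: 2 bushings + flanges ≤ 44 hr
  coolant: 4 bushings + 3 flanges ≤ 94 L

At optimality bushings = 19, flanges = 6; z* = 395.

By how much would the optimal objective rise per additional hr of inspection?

0

At the optimum: inspection uses 63 of 70 (slack = 7); lathe time uses 44 of 44 (binding); coolant uses 94 of 94 (binding).
Since inspection is not tight, its dual is 0.
Dual feasibility on the basic columns requires 2·y_lathe time + 4·y_coolant = 17, 1·y_lathe time + 3·y_coolant = 12.
Solving: y_lathe time = 1.5, y_coolant = 3.5.
Shadow price of inspection = 0.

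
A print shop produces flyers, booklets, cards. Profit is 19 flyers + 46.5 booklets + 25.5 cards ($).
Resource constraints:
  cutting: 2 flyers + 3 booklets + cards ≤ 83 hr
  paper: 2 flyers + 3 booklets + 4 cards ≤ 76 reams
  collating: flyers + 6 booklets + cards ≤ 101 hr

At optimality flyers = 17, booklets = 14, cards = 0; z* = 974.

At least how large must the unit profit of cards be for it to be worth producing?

34

Check each constraint at x*: cutting 76/83 (slack 7); paper 76/76 (tight); collating 101/101 (tight).
By complementary slackness, y = 0 for the non-binding constraint.
The binding rows give the dual system: 2·y_paper + 1·y_collating = 19 and 3·y_paper + 6·y_collating = 46.5.
Solving: y_paper = 7.5, y_collating = 4.
cards enters the basis when its profit ≥ yᵀa₃ = 7.5·4 + 4·1 = 34.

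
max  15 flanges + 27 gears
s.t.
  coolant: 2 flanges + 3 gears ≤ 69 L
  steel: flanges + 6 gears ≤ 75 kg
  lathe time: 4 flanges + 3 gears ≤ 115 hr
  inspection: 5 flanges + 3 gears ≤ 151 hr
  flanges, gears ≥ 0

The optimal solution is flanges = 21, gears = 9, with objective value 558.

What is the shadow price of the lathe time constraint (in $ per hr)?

0

Check each constraint at x*: coolant 69/69 (tight); steel 75/75 (tight); lathe time 111/115 (slack 4); inspection 132/151 (slack 19).
Since lathe time, inspection are not tight, their duals are 0.
From A_Bᵀ y = c: 2·y_coolant + 1·y_steel = 15; 3·y_coolant + 6·y_steel = 27.
This yields shadow prices y_coolant = 7, y_steel = 1.
Shadow price of lathe time = 0.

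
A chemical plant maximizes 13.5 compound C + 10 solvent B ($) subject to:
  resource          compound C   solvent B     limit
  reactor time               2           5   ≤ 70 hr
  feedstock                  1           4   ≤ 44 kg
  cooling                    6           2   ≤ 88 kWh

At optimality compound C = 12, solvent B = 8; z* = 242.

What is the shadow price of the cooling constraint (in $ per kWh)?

2

At the optimum: reactor time uses 64 of 70 (slack = 6); feedstock uses 44 of 44 (binding); cooling uses 88 of 88 (binding).
Since reactor time is not tight, its dual is 0.
Dual feasibility on the basic columns requires 1·y_feedstock + 6·y_cooling = 13.5, 4·y_feedstock + 2·y_cooling = 10.
→ y_feedstock = 1.5 and y_cooling = 2.
Shadow price of cooling = 2.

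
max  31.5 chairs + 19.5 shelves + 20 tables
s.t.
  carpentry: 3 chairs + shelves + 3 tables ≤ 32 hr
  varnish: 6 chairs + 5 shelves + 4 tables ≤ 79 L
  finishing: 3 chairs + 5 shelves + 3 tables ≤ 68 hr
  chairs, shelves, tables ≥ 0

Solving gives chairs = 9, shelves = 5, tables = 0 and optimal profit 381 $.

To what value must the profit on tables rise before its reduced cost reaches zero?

25.5

Check each constraint at x*: carpentry 32/32 (tight); varnish 79/79 (tight); finishing 52/68 (slack 16).
Since finishing is not tight, its dual is 0.
The binding rows give the dual system: 3·y_carpentry + 6·y_varnish = 31.5 and 1·y_carpentry + 5·y_varnish = 19.5.
Solving: y_carpentry = 4.5, y_varnish = 3.
tables enters the basis when its profit ≥ yᵀa₃ = 4.5·3 + 3·4 = 25.5.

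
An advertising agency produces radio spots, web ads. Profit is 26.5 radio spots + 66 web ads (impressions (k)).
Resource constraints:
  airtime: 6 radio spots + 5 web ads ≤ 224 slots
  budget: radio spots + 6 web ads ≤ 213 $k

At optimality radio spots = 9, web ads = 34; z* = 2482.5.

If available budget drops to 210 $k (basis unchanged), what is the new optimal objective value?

Both airtime and budget are binding at x*.
The binding rows give the dual system: 6·y_airtime + 1·y_budget = 26.5 and 5·y_airtime + 6·y_budget = 66.
This yields shadow prices y_airtime = 3, y_budget = 8.5.
Δz = y_budget·Δb = 8.5 × (-3) = -25.5, so new z* = 2482.5 − 25.5 = 2457.

2457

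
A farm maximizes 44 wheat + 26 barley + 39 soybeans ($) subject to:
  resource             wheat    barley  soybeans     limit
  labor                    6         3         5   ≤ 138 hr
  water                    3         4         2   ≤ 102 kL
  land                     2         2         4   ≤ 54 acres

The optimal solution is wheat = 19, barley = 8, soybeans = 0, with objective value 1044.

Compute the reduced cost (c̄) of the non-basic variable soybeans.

-7

Binding: labor and land. Non-binding: water (13 unused).
Slack constraints have shadow price 0 (complementary slackness).
From A_Bᵀ y = c: 6·y_labor + 2·y_land = 44; 3·y_labor + 2·y_land = 26.
Solving: y_labor = 6, y_land = 4.
Reduced cost of soybeans: c₃ − yᵀa₃ = 39 − (6·5 + 4·4) = 39 − 46 = -7.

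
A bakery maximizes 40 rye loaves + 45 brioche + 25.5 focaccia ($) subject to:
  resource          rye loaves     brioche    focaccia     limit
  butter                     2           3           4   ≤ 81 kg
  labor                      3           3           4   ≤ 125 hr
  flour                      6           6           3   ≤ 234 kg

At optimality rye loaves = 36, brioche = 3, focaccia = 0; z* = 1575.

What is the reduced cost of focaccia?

-9.5

Binding: butter and flour. Non-binding: labor (8 unused).
Slack constraints have shadow price 0 (complementary slackness).
Dual feasibility on the basic columns requires 2·y_butter + 6·y_flour = 40, 3·y_butter + 6·y_flour = 45.
→ y_butter = 5 and y_flour = 5.
Reduced cost of focaccia: c₃ − yᵀa₃ = 25.5 − (5·4 + 5·3) = 25.5 − 35 = -9.5.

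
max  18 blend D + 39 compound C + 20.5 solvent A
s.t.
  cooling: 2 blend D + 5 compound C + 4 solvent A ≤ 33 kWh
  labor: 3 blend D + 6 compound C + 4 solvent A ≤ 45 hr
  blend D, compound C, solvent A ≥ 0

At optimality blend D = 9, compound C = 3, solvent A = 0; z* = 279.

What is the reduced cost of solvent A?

Both cooling and labor are binding at x*.
Dual feasibility on the basic columns requires 2·y_cooling + 3·y_labor = 18, 5·y_cooling + 6·y_labor = 39.
→ y_cooling = 3 and y_labor = 4.
Reduced cost of solvent A: c₃ − yᵀa₃ = 20.5 − (3·4 + 4·4) = 20.5 − 28 = -7.5.

-7.5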